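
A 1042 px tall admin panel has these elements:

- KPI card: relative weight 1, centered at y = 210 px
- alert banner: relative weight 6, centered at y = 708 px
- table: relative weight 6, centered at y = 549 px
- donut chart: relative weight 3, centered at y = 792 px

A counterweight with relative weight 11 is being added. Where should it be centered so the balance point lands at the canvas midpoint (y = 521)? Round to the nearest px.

New total weight: (1 + 6 + 6 + 3) + 11 = 27.
y: target moment 27×521 = 14067; current 1·210 + 6·708 + 6·549 + 3·792 = 10128; the counterweight supplies 3939, so y = 3939/11 ≈ 358.09.

y ≈ 358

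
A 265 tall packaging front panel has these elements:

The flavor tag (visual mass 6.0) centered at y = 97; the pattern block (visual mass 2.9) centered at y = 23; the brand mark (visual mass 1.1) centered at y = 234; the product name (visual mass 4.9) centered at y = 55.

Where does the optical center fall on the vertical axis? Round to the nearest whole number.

Weights sum to 6.0 + 2.9 + 1.1 + 4.9 = 14.9.
Σw·y = 6.0·97 + 2.9·23 + 1.1·234 + 4.9·55 = 1175.6, so ȳ = 1175.6/14.9 ≈ 78.90.

y ≈ 79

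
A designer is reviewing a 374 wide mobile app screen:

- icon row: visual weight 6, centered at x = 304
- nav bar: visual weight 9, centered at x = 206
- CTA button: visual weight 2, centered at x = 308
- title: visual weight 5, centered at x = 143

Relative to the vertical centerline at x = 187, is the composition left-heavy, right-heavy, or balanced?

right-heavy

Weights sum to 6 + 9 + 2 + 5 = 22.
Σw·x = 6·304 + 9·206 + 2·308 + 5·143 = 5009, so x̄ = 5009/22 ≈ 227.68.
227.7 lies right of the midline 187, so the layout is right-heavy.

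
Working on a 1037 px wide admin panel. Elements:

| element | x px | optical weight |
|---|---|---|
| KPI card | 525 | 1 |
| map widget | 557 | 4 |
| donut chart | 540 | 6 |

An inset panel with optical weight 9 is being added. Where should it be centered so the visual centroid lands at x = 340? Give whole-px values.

x ≈ 90

With the inset panel, Σw becomes 1 + 4 + 6 + 9 = 20.
Along x: (5993 + 9·x) / 20 = 340 (existing moment 1·525 + 4·557 + 6·540 = 5993) ⇒ x = (6800 − 5993) / 9 ≈ 89.67.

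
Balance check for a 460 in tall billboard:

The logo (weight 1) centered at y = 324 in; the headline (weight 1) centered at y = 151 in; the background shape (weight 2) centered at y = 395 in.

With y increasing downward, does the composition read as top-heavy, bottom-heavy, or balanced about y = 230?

bottom-heavy

Σw = 1 + 1 + 2 = 4.
y: (1·324 + 1·151 + 2·395) / 4 = 1265 / 4 ≈ 316.25
316.2 vs midline 230 → bottom-heavy.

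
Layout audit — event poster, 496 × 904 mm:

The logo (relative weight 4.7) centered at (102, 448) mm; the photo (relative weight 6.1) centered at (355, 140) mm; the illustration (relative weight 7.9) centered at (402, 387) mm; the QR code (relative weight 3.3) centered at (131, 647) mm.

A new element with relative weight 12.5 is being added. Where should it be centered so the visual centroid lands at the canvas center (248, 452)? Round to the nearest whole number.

(184, 595)

After adding the new element, total weight = 4.7 + 6.1 + 7.9 + 3.3 + 12.5 = 34.5.
x: need Σw·x = 34.5·248 = 8556.0. Existing = 4.7·102 + 6.1·355 + 7.9·402 + 3.3·131 = 6253.0. Remainder 2303.0 / 12.5 ≈ 184.24.
y: need Σw·y = 34.5·452 = 15594.0. Existing = 4.7·448 + 6.1·140 + 7.9·387 + 3.3·647 = 8152.0. Remainder 7442.0 / 12.5 ≈ 595.36.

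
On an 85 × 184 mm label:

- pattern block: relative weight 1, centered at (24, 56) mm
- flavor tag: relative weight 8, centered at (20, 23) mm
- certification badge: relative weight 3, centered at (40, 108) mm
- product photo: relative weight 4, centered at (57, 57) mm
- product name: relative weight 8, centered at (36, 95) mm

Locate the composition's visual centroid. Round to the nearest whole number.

Σw = 1 + 8 + 3 + 4 + 8 = 24.
x: (1·24 + 8·20 + 3·40 + 4·57 + 8·36) / 24 = 820 / 24 ≈ 34.17
y: (1·56 + 8·23 + 3·108 + 4·57 + 8·95) / 24 = 1552 / 24 ≈ 64.67

(34, 65)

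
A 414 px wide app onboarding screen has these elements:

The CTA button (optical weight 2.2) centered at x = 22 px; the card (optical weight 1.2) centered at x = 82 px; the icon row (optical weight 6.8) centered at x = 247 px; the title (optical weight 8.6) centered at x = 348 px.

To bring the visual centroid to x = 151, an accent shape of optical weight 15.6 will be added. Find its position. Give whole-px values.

x ≈ 24

After adding the accent shape, total weight = 2.2 + 1.2 + 6.8 + 8.6 + 15.6 = 34.4.
x: need Σw·x = 34.4·151 = 5194.4. Existing = 2.2·22 + 1.2·82 + 6.8·247 + 8.6·348 = 4819.2. Remainder 375.2 / 15.6 ≈ 24.05.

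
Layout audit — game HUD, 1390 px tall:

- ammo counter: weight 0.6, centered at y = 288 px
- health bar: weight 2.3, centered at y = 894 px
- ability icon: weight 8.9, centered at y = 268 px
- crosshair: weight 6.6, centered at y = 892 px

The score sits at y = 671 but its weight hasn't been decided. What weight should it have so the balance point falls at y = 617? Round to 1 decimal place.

w ≈ 15.8

Known weights sum to 0.6 + 2.3 + 8.9 + 6.6 = 18.4; their moment is 0.6·288 + 2.3·894 + 8.9·268 + 6.6·892 = 10501.4.
Balance at y = 617 requires (10501.4 + w·671) / (18.4 + w) = 617.
Solving: w = (617·18.4 − 10501.4) / (671 − 617) = 851.4 / 54 ≈ 15.77.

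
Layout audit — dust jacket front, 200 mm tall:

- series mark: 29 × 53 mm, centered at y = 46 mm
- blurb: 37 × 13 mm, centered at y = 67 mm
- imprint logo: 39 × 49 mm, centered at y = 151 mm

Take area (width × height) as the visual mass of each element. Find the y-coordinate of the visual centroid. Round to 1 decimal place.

Taking area as weight: series mark 29·53 = 1537, blurb 37·13 = 481, imprint logo 39·49 = 1911. Sum 3929.
y: (1537·46 + 481·67 + 1911·151) / 3929 = 391490 / 3929 ≈ 99.64

y ≈ 99.6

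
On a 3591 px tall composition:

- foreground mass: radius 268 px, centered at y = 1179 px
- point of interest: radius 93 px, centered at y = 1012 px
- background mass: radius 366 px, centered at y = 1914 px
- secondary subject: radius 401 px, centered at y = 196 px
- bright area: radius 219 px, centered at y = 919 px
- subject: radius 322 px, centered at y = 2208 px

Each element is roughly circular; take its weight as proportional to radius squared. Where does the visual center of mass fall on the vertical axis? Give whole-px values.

Weights ∝ r²: foreground mass 268² = 71824, point of interest 93² = 8649, background mass 366² = 133956, secondary subject 401² = 160801, bright area 219² = 47961, subject 322² = 103684; Σw = 526875.
y-moment: 71824·1179 + 8649·1012 + 133956·1914 + 160801·196 + 47961·919 + 103684·2208 = 654352495; centroid 654352495/526875 ≈ 1241.95.

y ≈ 1242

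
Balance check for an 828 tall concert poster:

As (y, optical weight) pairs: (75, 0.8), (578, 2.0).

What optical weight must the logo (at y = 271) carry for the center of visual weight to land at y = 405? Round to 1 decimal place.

w ≈ 0.6

Existing Σw = 2.8 (0.8 + 2.0); existing moment 0.8·75 + 2.0·578 = 1216.0.
Set Σw·y/Σw = 405: (1216.0 + 271w) = 405·(2.8 + w).
So w = (405·2.8 − 1216.0)/(271 − 405) = -82.0/-134 ≈ 0.61.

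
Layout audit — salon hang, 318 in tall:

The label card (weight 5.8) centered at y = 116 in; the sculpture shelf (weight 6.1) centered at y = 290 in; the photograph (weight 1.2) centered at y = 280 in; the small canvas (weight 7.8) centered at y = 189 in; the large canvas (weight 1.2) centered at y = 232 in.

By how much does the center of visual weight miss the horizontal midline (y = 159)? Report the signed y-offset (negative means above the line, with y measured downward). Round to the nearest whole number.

Total weight = 5.8 + 6.1 + 1.2 + 7.8 + 1.2 = 22.1.
y: (5.8·116 + 6.1·290 + 1.2·280 + 7.8·189 + 1.2·232) / 22.1 = 4530.4 / 22.1 ≈ 205.00
Offset from y = 159: 205.00 − 159 ≈ 46.00.

≈ 46 in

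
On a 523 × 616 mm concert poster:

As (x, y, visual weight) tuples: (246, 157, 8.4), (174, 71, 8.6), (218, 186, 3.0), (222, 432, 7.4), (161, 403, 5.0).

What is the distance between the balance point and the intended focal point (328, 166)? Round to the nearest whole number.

≈ 142 mm

Total weight = 8.4 + 8.6 + 3.0 + 7.4 + 5.0 = 32.4.
Σw·x = 8.4·246 + 8.6·174 + 3.0·218 + 7.4·222 + 5.0·161 = 6664.6, so x̄ = 6664.6/32.4 ≈ 205.70.
Σw·y = 8.4·157 + 8.6·71 + 3.0·186 + 7.4·432 + 5.0·403 = 7699.2, so ȳ = 7699.2/32.4 ≈ 237.63.
Relative to (328, 166): Δ = (-122.30, 71.63); |Δ| = √(-122.30² + 71.63²) ≈ 141.73.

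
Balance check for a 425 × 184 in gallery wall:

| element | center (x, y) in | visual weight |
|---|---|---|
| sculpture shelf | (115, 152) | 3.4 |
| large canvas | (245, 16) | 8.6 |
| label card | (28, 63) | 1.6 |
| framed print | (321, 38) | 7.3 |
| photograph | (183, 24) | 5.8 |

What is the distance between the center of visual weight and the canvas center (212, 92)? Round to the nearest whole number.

≈ 49 in

Σw = 3.4 + 8.6 + 1.6 + 7.3 + 5.8 = 26.7.
x: (3.4·115 + 8.6·245 + 1.6·28 + 7.3·321 + 5.8·183) / 26.7 = 5947.5 / 26.7 ≈ 222.75
y: (3.4·152 + 8.6·16 + 1.6·63 + 7.3·38 + 5.8·24) / 26.7 = 1171.8 / 26.7 ≈ 43.89
Offset from (212, 92): Δx ≈ 10.75, Δy ≈ -48.11; distance = √(Δx² + Δy²) ≈ 49.30.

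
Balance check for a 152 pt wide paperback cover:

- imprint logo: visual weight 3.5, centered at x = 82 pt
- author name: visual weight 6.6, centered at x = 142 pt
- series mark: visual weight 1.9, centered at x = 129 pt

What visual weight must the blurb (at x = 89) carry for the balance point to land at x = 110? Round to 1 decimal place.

Known weights sum to 3.5 + 6.6 + 1.9 = 12.0; their moment is 3.5·82 + 6.6·142 + 1.9·129 = 1469.3.
For the centroid to hit 110: (1469.3 + w·89) / (12.0 + w) = 110.
Rearranging, w·(89 − 110) = 110·12.0 − 1469.3 = -149.3, so w ≈ -149.3/-21 = 7.11.

w ≈ 7.1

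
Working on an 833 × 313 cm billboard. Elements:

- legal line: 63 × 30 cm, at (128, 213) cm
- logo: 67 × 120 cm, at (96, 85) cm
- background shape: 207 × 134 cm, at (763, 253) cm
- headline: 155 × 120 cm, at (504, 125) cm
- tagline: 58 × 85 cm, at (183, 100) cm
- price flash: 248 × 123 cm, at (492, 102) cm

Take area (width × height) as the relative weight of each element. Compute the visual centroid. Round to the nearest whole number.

Taking area as weight: legal line 63·30 = 1890, logo 67·120 = 8040, background shape 207·134 = 27738, headline 155·120 = 18600, tagline 58·85 = 4930, price flash 248·123 = 30504. Sum 91702.
Σw·x = 1890·128 + 8040·96 + 27738·763 + 18600·504 + 4930·183 + 30504·492 = 47462412, so x̄ = 47462412/91702 ≈ 517.57.
Σw·y = 1890·213 + 8040·85 + 27738·253 + 18600·125 + 4930·100 + 30504·102 = 14033092, so ȳ = 14033092/91702 ≈ 153.03.

(518, 153)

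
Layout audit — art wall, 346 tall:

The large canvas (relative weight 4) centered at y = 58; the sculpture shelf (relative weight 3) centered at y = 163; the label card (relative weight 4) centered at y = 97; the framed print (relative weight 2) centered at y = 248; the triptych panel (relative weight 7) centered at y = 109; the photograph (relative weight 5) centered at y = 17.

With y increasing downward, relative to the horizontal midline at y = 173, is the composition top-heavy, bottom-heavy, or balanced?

top-heavy

Σw = 4 + 3 + 4 + 2 + 7 + 5 = 25.
y: moment 2453 / weight 25 ≈ 98.12
Since 98.1 is above (smaller y than) 173, the composition reads top-heavy.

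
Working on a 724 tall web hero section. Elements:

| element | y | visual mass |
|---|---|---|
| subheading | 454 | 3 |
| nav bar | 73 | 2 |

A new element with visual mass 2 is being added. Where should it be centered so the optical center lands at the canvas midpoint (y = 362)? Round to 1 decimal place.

y ≈ 513.0

With the new element, Σw becomes 3 + 2 + 2 = 7.
Along y: (1508 + 2·y) / 7 = 362 (existing moment 3·454 + 2·73 = 1508) ⇒ y = (2534 − 1508) / 2 ≈ 513.00.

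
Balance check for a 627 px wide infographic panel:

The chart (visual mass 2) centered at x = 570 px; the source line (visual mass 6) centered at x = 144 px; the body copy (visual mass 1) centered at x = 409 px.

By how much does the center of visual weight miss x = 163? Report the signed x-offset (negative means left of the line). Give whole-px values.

Total weight = 2 + 6 + 1 = 9.
x: (2·570 + 6·144 + 1·409) / 9 = 2413 / 9 ≈ 268.11
Offset from x = 163: 268.11 − 163 ≈ 105.11.

≈ 105 px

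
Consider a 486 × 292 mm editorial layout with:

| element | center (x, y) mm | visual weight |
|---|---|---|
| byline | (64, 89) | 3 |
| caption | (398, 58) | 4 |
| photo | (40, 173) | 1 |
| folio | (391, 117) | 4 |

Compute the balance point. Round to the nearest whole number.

(282, 95)

Weights sum to 3 + 4 + 1 + 4 = 12.
Σw·x = 3·64 + 4·398 + 1·40 + 4·391 = 3388, so x̄ = 3388/12 ≈ 282.33.
Σw·y = 3·89 + 4·58 + 1·173 + 4·117 = 1140, so ȳ = 1140/12 ≈ 95.00.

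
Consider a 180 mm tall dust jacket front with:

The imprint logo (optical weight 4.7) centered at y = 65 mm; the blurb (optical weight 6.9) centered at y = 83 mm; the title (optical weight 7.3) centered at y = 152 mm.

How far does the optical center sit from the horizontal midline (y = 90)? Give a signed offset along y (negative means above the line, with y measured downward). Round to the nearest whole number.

≈ 15 mm

Weights sum to 4.7 + 6.9 + 7.3 = 18.9.
Σw·y = 4.7·65 + 6.9·83 + 7.3·152 = 1987.8, so ȳ = 1987.8/18.9 ≈ 105.17.
Against y = 90, that's 105.17 − 90 = 15.17.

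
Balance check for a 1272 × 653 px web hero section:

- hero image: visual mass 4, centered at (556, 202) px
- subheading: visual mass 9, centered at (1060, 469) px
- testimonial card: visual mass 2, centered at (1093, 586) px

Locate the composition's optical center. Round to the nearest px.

(930, 413)

Weights sum to 4 + 9 + 2 = 15.
x: (4·556 + 9·1060 + 2·1093) / 15 = 13950 / 15 ≈ 930.00
y: (4·202 + 9·469 + 2·586) / 15 = 6201 / 15 ≈ 413.40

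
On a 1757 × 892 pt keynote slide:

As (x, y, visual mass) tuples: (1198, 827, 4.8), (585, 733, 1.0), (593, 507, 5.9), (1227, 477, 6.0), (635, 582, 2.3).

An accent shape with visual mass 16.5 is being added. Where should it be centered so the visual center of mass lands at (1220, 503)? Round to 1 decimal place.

New total weight: (4.8 + 1.0 + 5.9 + 6.0 + 2.3) + 16.5 = 36.5.
Along x: (18656.6 + 16.5·x) / 36.5 = 1220 (existing moment 4.8·1198 + 1.0·585 + 5.9·593 + 6.0·1227 + 2.3·635 = 18656.6) ⇒ x = (44530.0 − 18656.6) / 16.5 ≈ 1568.08.
Along y: (11894.5 + 16.5·y) / 36.5 = 503 (existing moment 4.8·827 + 1.0·733 + 5.9·507 + 6.0·477 + 2.3·582 = 11894.5) ⇒ y = (18359.5 − 11894.5) / 16.5 ≈ 391.82.

(1568.1, 391.8)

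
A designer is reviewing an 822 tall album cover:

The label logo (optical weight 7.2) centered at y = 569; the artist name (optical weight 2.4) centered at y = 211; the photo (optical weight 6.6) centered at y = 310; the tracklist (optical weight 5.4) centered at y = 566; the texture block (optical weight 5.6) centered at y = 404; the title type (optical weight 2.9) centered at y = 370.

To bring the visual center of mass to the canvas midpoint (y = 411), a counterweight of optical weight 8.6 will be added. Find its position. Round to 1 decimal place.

y ≈ 333.1

New total weight: (7.2 + 2.4 + 6.6 + 5.4 + 5.6 + 2.9) + 8.6 = 38.7.
y: target moment 38.7×411 = 15905.7; current 7.2·569 + 2.4·211 + 6.6·310 + 5.4·566 + 5.6·404 + 2.9·370 = 13041.0; the counterweight supplies 2864.7, so y = 2864.7/8.6 ≈ 333.10.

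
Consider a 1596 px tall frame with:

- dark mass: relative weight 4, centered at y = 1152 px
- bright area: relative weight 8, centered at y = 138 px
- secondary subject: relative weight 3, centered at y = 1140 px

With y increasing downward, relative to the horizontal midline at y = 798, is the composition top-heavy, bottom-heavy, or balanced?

top-heavy

Weights sum to 4 + 8 + 3 = 15.
Σw·y = 4·1152 + 8·138 + 3·1140 = 9132, so ȳ = 9132/15 ≈ 608.80.
608.8 lies above (smaller y than) the midline 798, so the layout is top-heavy.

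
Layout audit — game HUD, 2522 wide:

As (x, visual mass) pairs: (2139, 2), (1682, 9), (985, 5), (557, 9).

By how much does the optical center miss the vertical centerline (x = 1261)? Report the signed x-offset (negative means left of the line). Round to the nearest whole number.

Σw = 2 + 9 + 5 + 9 = 25.
x-moment: 2·2139 + 9·1682 + 5·985 + 9·557 = 29354; centroid 29354/25 ≈ 1174.16.
Against x = 1261, that's 1174.16 − 1261 = -86.84.

≈ -87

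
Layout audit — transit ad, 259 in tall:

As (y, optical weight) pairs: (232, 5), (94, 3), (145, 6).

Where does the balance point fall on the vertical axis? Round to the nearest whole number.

y ≈ 165

Weights sum to 5 + 3 + 6 = 14.
y-moment: 5·232 + 3·94 + 6·145 = 2312; centroid 2312/14 ≈ 165.14.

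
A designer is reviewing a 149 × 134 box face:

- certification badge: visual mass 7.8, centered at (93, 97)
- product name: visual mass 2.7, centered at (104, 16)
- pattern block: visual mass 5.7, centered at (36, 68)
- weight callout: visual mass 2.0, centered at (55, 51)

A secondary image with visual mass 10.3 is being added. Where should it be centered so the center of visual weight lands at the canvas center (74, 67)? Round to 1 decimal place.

(76.5, 60.2)

With the secondary image, Σw becomes 7.8 + 2.7 + 5.7 + 2.0 + 10.3 = 28.5.
x: target moment 28.5×74 = 2109.0; current 7.8·93 + 2.7·104 + 5.7·36 + 2.0·55 = 1321.4; the secondary image supplies 787.6, so x = 787.6/10.3 ≈ 76.47.
y: target moment 28.5×67 = 1909.5; current 7.8·97 + 2.7·16 + 5.7·68 + 2.0·51 = 1289.4; the secondary image supplies 620.1, so y = 620.1/10.3 ≈ 60.20.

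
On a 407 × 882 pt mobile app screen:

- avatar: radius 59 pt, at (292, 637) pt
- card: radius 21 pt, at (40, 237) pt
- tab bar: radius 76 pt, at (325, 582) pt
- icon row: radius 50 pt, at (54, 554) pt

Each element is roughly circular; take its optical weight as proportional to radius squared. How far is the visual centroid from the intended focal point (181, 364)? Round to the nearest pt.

≈ 226 pt

Weights ∝ r²: avatar 59² = 3481, card 21² = 441, tab bar 76² = 5776, icon row 50² = 2500; Σw = 12198.
Σw·x = 3481·292 + 441·40 + 5776·325 + 2500·54 = 3046292, so x̄ = 3046292/12198 ≈ 249.74.
Σw·y = 3481·637 + 441·237 + 5776·582 + 2500·554 = 7068546, so ȳ = 7068546/12198 ≈ 579.48.
Offset from (181, 364): Δx ≈ 68.74, Δy ≈ 215.48; distance = √(Δx² + Δy²) ≈ 226.18.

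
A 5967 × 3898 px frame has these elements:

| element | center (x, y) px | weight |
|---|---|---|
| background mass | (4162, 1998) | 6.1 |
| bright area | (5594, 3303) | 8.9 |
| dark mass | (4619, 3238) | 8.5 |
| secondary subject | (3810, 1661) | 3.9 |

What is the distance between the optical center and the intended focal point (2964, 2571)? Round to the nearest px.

Σw = 6.1 + 8.9 + 8.5 + 3.9 = 27.4.
x-moment: 6.1·4162 + 8.9·5594 + 8.5·4619 + 3.9·3810 = 129295.3; centroid 129295.3/27.4 ≈ 4718.81.
y-moment: 6.1·1998 + 8.9·3303 + 8.5·3238 + 3.9·1661 = 75585.4; centroid 75585.4/27.4 ≈ 2758.59.
Relative to (2964, 2571): Δ = (1754.81, 187.59); |Δ| = √(1754.81² + 187.59²) ≈ 1764.80.

≈ 1765 px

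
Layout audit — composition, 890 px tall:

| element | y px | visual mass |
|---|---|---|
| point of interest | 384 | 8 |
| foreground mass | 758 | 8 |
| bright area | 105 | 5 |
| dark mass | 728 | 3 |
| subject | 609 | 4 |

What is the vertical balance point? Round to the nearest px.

y ≈ 510

Σw = 8 + 8 + 5 + 3 + 4 = 28.
Σw·y = 8·384 + 8·758 + 5·105 + 3·728 + 4·609 = 14281, so ȳ = 14281/28 ≈ 510.04.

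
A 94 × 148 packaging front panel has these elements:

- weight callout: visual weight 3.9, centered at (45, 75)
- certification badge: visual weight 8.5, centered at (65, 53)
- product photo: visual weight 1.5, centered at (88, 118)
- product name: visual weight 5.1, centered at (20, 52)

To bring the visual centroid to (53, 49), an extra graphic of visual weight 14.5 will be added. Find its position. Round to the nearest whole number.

(56, 31)

New total weight: (3.9 + 8.5 + 1.5 + 5.1) + 14.5 = 33.5.
Along x: (962.0 + 14.5·x) / 33.5 = 53 (existing moment 3.9·45 + 8.5·65 + 1.5·88 + 5.1·20 = 962.0) ⇒ x = (1775.5 − 962.0) / 14.5 ≈ 56.10.
Along y: (1185.2 + 14.5·y) / 33.5 = 49 (existing moment 3.9·75 + 8.5·53 + 1.5·118 + 5.1·52 = 1185.2) ⇒ y = (1641.5 − 1185.2) / 14.5 ≈ 31.47.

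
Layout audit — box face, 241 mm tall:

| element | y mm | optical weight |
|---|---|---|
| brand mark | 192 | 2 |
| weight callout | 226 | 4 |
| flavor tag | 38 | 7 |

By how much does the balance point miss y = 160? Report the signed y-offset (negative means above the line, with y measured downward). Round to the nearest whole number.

≈ -40 mm

Σw = 2 + 4 + 7 = 13.
Σw·y = 2·192 + 4·226 + 7·38 = 1554, so ȳ = 1554/13 ≈ 119.54.
Offset from y = 160: 119.54 − 160 ≈ -40.46.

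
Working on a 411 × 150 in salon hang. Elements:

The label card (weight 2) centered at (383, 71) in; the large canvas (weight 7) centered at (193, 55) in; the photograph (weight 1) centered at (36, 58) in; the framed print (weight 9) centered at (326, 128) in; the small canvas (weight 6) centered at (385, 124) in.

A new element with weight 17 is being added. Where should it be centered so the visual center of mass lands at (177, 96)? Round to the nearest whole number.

(2, 91)

New total weight: (2 + 7 + 1 + 9 + 6) + 17 = 42.
x: need Σw·x = 42·177 = 7434. Existing = 2·383 + 7·193 + 1·36 + 9·326 + 6·385 = 7397. Remainder 37 / 17 ≈ 2.18.
y: need Σw·y = 42·96 = 4032. Existing = 2·71 + 7·55 + 1·58 + 9·128 + 6·124 = 2481. Remainder 1551 / 17 ≈ 91.24.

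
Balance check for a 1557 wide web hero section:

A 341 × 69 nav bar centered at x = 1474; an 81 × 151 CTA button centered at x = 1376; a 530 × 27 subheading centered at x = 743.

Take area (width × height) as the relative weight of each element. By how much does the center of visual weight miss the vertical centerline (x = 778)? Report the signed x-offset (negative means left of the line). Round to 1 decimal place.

Taking area as weight: nav bar 341·69 = 23529, CTA button 81·151 = 12231, subheading 530·27 = 14310. Sum 50070.
x-moment: 23529·1474 + 12231·1376 + 14310·743 = 62143932; centroid 62143932/50070 ≈ 1241.14.
Against x = 778, that's 1241.14 − 778 = 463.14.

≈ 463.1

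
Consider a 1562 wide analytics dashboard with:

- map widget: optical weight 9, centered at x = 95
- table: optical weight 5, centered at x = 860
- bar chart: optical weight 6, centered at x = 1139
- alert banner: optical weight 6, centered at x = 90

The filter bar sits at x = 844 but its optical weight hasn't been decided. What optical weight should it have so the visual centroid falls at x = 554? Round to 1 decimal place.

Existing Σw = 26 (9 + 5 + 6 + 6); existing moment 9·95 + 5·860 + 6·1139 + 6·90 = 12529.
For the centroid to hit 554: (12529 + w·844) / (26 + w) = 554.
Solving: w = (554·26 − 12529) / (844 − 554) = 1875 / 290 ≈ 6.47.

w ≈ 6.5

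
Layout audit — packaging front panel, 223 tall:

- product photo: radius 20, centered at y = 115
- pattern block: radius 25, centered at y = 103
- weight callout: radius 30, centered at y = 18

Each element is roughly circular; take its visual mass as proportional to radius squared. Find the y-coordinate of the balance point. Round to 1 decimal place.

y ≈ 65.8

Weights ∝ r²: product photo 20² = 400, pattern block 25² = 625, weight callout 30² = 900; Σw = 1925.
y-moment: 400·115 + 625·103 + 900·18 = 126575; centroid 126575/1925 ≈ 65.75.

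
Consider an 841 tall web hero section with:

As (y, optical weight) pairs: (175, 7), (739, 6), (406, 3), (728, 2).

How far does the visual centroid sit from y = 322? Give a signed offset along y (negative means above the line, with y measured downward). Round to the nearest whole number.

≈ 141

Weights sum to 7 + 6 + 3 + 2 = 18.
Σw·y = 7·175 + 6·739 + 3·406 + 2·728 = 8333, so ȳ = 8333/18 ≈ 462.94.
Against y = 322, that's 462.94 − 322 = 140.94.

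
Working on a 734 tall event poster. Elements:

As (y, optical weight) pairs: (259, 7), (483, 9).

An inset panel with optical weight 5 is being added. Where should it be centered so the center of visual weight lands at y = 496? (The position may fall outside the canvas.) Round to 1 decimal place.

New total weight: (7 + 9) + 5 = 21.
y: target moment 21×496 = 10416; current 7·259 + 9·483 = 6160; the inset panel supplies 4256, so y = 4256/5 ≈ 851.20.

y ≈ 851.2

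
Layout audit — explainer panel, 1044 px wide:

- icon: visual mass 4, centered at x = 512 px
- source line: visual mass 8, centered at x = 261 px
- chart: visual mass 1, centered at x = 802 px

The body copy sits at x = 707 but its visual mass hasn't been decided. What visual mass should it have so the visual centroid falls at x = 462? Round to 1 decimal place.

w ≈ 4.4

Existing Σw = 13 (4 + 8 + 1); existing moment 4·512 + 8·261 + 1·802 = 4938.
Set Σw·x/Σw = 462: (4938 + 707w) = 462·(13 + w).
So w = (462·13 − 4938)/(707 − 462) = 1068/245 ≈ 4.36.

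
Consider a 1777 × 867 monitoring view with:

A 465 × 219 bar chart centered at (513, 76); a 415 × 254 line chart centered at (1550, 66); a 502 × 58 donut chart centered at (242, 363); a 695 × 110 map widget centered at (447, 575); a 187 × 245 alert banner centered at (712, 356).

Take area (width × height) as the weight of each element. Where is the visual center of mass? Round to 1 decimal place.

(807.2, 238.5)

Areas → weights: bar chart 465·219 = 101835, line chart 415·254 = 105410, donut chart 502·58 = 29116, map widget 695·110 = 76450, alert banner 187·245 = 45815; Σw = 358626.
x: (101835·513 + 105410·1550 + 29116·242 + 76450·447 + 45815·712) / 358626 = 289466357 / 358626 ≈ 807.15
y: (101835·76 + 105410·66 + 29116·363 + 76450·575 + 45815·356) / 358626 = 85534518 / 358626 ≈ 238.51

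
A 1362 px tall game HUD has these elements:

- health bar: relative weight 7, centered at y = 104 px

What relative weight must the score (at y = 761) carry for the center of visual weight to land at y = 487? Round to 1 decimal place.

w ≈ 9.8

Known: weight 7 with moment 7·104 = 728.
For the centroid to hit 487: (728 + w·761) / (7 + w) = 487.
Rearranging, w·(761 − 487) = 487·7 − 728 = 2681, so w ≈ 2681/274 = 9.78.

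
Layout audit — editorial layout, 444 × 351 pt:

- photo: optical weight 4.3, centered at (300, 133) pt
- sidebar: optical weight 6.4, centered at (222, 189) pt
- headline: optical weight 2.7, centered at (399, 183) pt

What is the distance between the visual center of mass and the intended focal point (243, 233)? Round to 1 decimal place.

Total weight = 4.3 + 6.4 + 2.7 = 13.4.
x: (4.3·300 + 6.4·222 + 2.7·399) / 13.4 = 3788.1 / 13.4 ≈ 282.69
y: (4.3·133 + 6.4·189 + 2.7·183) / 13.4 = 2275.6 / 13.4 ≈ 169.82
Offset from (243, 233): Δx ≈ 39.69, Δy ≈ -63.18; distance = √(Δx² + Δy²) ≈ 74.61.

≈ 74.6 pt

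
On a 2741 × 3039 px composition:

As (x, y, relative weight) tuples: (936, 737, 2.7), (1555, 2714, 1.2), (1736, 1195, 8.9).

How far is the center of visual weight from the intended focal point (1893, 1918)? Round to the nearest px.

≈ 759 px

Total weight = 2.7 + 1.2 + 8.9 = 12.8.
x-moment: 2.7·936 + 1.2·1555 + 8.9·1736 = 19843.6; centroid 19843.6/12.8 ≈ 1550.28.
y-moment: 2.7·737 + 1.2·2714 + 8.9·1195 = 15882.2; centroid 15882.2/12.8 ≈ 1240.80.
From (1893, 1918): dx = -342.72, dy = -677.20, so the distance is √(dx²+dy²) ≈ 758.99.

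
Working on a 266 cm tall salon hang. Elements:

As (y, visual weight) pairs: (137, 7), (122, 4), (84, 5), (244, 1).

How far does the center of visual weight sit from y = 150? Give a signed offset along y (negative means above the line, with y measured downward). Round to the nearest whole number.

Σw = 7 + 4 + 5 + 1 = 17.
y-moment: 7·137 + 4·122 + 5·84 + 1·244 = 2111; centroid 2111/17 ≈ 124.18.
Difference: 124.18 − 150 ≈ -25.82.

≈ -26 cm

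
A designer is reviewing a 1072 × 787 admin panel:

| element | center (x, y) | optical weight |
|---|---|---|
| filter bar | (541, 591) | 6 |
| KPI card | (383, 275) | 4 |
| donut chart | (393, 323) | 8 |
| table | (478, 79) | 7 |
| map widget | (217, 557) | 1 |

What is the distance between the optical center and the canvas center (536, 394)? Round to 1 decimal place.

Σw = 6 + 4 + 8 + 7 + 1 = 26.
x: (6·541 + 4·383 + 8·393 + 7·478 + 1·217) / 26 = 11485 / 26 ≈ 441.73
y: (6·591 + 4·275 + 8·323 + 7·79 + 1·557) / 26 = 8340 / 26 ≈ 320.77
Offset from (536, 394): Δx ≈ -94.27, Δy ≈ -73.23; distance = √(Δx² + Δy²) ≈ 119.37.

≈ 119.4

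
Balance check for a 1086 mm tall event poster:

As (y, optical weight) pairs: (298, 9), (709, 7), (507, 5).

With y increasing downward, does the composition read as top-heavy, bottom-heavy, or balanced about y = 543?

top-heavy

Total weight = 9 + 7 + 5 = 21.
y-moment: 9·298 + 7·709 + 5·507 = 10180; centroid 10180/21 ≈ 484.76.
484.8 vs midline 543 → top-heavy.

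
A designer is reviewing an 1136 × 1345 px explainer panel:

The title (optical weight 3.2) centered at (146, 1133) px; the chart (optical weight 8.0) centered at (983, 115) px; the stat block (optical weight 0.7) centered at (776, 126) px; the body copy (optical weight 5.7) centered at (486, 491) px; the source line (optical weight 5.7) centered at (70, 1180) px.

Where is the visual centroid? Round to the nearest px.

Weights sum to 3.2 + 8.0 + 0.7 + 5.7 + 5.7 = 23.3.
Σw·x = 3.2·146 + 8.0·983 + 0.7·776 + 5.7·486 + 5.7·70 = 12043.6, so x̄ = 12043.6/23.3 ≈ 516.89.
Σw·y = 3.2·1133 + 8.0·115 + 0.7·126 + 5.7·491 + 5.7·1180 = 14158.5, so ȳ = 14158.5/23.3 ≈ 607.66.

(517, 608)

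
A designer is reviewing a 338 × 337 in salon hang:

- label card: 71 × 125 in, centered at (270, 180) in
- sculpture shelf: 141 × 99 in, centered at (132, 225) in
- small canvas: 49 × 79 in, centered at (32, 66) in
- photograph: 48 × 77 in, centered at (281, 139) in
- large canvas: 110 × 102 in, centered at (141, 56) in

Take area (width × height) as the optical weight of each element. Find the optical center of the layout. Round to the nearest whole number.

Areas → weights: label card 71·125 = 8875, sculpture shelf 141·99 = 13959, small canvas 49·79 = 3871, photograph 48·77 = 3696, large canvas 110·102 = 11220; Σw = 41621.
Σw·x = 8875·270 + 13959·132 + 3871·32 + 3696·281 + 11220·141 = 6983306, so x̄ = 6983306/41621 ≈ 167.78.
Σw·y = 8875·180 + 13959·225 + 3871·66 + 3696·139 + 11220·56 = 6135825, so ȳ = 6135825/41621 ≈ 147.42.

(168, 147)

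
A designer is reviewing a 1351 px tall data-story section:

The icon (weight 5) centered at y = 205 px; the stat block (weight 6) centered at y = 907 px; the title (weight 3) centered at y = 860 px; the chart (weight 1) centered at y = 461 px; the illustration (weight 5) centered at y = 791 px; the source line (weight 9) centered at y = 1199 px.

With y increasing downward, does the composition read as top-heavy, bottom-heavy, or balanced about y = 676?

bottom-heavy

Total weight = 5 + 6 + 3 + 1 + 5 + 9 = 29.
y-moment: 5·205 + 6·907 + 3·860 + 1·461 + 5·791 + 9·1199 = 24254; centroid 24254/29 ≈ 836.34.
836.3 vs midline 676 → bottom-heavy.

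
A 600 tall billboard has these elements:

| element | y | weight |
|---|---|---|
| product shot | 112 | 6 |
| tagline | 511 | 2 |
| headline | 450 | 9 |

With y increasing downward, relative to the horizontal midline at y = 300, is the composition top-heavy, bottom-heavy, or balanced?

bottom-heavy

Σw = 6 + 2 + 9 = 17.
y-moment: 6·112 + 2·511 + 9·450 = 5744; centroid 5744/17 ≈ 337.88.
337.9 vs midline 300 → bottom-heavy.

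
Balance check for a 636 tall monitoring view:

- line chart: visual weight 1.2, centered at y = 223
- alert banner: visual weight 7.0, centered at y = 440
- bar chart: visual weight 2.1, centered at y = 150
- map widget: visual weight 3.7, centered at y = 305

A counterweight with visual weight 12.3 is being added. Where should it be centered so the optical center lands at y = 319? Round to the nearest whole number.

y ≈ 293

New total weight: (1.2 + 7.0 + 2.1 + 3.7) + 12.3 = 26.3.
y: target moment 26.3×319 = 8389.7; current 1.2·223 + 7.0·440 + 2.1·150 + 3.7·305 = 4791.1; the counterweight supplies 3598.6, so y = 3598.6/12.3 ≈ 292.57.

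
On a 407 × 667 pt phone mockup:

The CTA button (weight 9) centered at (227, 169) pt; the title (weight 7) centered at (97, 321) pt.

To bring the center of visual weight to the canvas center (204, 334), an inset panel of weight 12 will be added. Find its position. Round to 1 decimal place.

With the inset panel, Σw becomes 9 + 7 + 12 = 28.
x: target moment 28×204 = 5712; current 9·227 + 7·97 = 2722; the inset panel supplies 2990, so x = 2990/12 ≈ 249.17.
y: target moment 28×334 = 9352; current 9·169 + 7·321 = 3768; the inset panel supplies 5584, so y = 5584/12 ≈ 465.33.

(249.2, 465.3)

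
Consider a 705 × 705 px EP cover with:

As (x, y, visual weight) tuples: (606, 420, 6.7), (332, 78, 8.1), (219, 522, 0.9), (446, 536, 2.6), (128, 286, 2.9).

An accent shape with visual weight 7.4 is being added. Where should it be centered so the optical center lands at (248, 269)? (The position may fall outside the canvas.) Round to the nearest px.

New total weight: (6.7 + 8.1 + 0.9 + 2.6 + 2.9) + 7.4 = 28.6.
x: need Σw·x = 28.6·248 = 7092.8. Existing = 6.7·606 + 8.1·332 + 0.9·219 + 2.6·446 + 2.9·128 = 8477.3. Remainder -1384.5 / 7.4 ≈ -187.09.
y: need Σw·y = 28.6·269 = 7693.4. Existing = 6.7·420 + 8.1·78 + 0.9·522 + 2.6·536 + 2.9·286 = 6138.6. Remainder 1554.8 / 7.4 ≈ 210.11.

(-187, 210)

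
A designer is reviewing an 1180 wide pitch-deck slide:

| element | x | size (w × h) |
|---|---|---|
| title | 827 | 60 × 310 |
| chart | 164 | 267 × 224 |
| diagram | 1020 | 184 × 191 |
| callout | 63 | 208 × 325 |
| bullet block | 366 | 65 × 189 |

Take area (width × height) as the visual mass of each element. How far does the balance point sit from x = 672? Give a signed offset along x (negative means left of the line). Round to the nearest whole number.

Taking area as weight: title 60·310 = 18600, chart 267·224 = 59808, diagram 184·191 = 35144, callout 208·325 = 67600, bullet block 65·189 = 12285. Sum 193437.
x: (18600·827 + 59808·164 + 35144·1020 + 67600·63 + 12285·366) / 193437 = 69792702 / 193437 ≈ 360.80
Difference: 360.80 − 672 ≈ -311.20.

≈ -311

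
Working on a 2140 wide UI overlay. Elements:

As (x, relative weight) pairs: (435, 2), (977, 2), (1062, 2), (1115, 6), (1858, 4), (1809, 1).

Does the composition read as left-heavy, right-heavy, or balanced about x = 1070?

Weights sum to 2 + 2 + 2 + 6 + 4 + 1 = 17.
Σw·x = 20879; x̄ = 20879/17 ≈ 1228.18.
1228.2 vs midline 1070 → right-heavy.

right-heavy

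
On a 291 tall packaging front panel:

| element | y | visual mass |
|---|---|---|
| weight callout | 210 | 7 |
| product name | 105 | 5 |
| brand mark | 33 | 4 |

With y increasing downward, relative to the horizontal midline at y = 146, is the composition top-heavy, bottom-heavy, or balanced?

Weights sum to 7 + 5 + 4 = 16.
Σw·y = 7·210 + 5·105 + 4·33 = 2127, so ȳ = 2127/16 ≈ 132.94.
132.9 vs midline 146 → top-heavy.

top-heavy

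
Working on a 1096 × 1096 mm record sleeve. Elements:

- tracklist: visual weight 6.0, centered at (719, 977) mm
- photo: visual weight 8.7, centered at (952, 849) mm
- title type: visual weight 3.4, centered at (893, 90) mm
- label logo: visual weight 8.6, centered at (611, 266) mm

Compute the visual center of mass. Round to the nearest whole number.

(782, 593)

Weights sum to 6.0 + 8.7 + 3.4 + 8.6 = 26.7.
Σw·x = 6.0·719 + 8.7·952 + 3.4·893 + 8.6·611 = 20887.2, so x̄ = 20887.2/26.7 ≈ 782.29.
Σw·y = 6.0·977 + 8.7·849 + 3.4·90 + 8.6·266 = 15841.9, so ȳ = 15841.9/26.7 ≈ 593.33.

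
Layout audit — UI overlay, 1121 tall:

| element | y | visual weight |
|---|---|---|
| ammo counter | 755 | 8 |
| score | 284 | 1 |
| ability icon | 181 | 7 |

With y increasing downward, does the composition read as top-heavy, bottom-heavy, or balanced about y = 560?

Weights sum to 8 + 1 + 7 = 16.
Σw·y = 8·755 + 1·284 + 7·181 = 7591, so ȳ = 7591/16 ≈ 474.44.
Since 474.4 is above (smaller y than) 560, the composition reads top-heavy.

top-heavy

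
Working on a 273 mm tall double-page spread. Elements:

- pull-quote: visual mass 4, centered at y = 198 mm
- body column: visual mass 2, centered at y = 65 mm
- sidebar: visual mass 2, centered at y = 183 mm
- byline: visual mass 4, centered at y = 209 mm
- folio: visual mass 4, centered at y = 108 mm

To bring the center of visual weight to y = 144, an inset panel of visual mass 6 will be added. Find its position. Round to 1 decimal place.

New total weight: (4 + 2 + 2 + 4 + 4) + 6 = 22.
y: target moment 22×144 = 3168; current 4·198 + 2·65 + 2·183 + 4·209 + 4·108 = 2556; the inset panel supplies 612, so y = 612/6 ≈ 102.00.

y ≈ 102.0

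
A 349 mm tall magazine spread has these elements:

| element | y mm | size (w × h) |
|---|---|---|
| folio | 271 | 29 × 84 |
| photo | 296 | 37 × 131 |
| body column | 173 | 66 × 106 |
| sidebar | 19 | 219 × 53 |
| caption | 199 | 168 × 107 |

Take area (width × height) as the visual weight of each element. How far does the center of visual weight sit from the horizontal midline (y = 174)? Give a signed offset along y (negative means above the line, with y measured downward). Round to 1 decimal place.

≈ -12.1 mm

Taking area as weight: folio 29·84 = 2436, photo 37·131 = 4847, body column 66·106 = 6996, sidebar 219·53 = 11607, caption 168·107 = 17976. Sum 43862.
Σw·y = 2436·271 + 4847·296 + 6996·173 + 11607·19 + 17976·199 = 7102933, so ȳ = 7102933/43862 ≈ 161.94.
Difference: 161.94 − 174 ≈ -12.06.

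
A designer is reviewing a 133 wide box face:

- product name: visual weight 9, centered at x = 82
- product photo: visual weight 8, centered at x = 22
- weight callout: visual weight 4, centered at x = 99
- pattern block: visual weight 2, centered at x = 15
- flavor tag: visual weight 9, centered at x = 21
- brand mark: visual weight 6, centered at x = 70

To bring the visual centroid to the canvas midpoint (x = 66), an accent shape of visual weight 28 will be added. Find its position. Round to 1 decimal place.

x ≈ 86.0

New total weight: (9 + 8 + 4 + 2 + 9 + 6) + 28 = 66.
x: need Σw·x = 66·66 = 4356. Existing = 9·82 + 8·22 + 4·99 + 2·15 + 9·21 + 6·70 = 1949. Remainder 2407 / 28 ≈ 85.96.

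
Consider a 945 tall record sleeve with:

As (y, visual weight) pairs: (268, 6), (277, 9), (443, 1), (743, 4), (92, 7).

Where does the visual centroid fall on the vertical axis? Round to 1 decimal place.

y ≈ 302.2

Total weight = 6 + 9 + 1 + 4 + 7 = 27.
y-moment: 6·268 + 9·277 + 1·443 + 4·743 + 7·92 = 8160; centroid 8160/27 ≈ 302.22.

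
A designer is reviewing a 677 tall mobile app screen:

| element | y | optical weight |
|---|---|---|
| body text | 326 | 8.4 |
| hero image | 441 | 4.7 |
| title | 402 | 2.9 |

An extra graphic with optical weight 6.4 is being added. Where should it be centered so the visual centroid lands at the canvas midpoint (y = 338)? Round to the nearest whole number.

y ≈ 249

With the extra graphic, Σw becomes 8.4 + 4.7 + 2.9 + 6.4 = 22.4.
y: need Σw·y = 22.4·338 = 7571.2. Existing = 8.4·326 + 4.7·441 + 2.9·402 = 5976.9. Remainder 1594.3 / 6.4 ≈ 249.11.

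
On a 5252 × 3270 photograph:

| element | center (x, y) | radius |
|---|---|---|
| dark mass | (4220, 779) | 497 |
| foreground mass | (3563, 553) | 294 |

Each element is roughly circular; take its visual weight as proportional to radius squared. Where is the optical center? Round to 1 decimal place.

(4049.7, 720.4)

r² weights: dark mass 497² = 247009, foreground mass 294² = 86436. Total = 333445.
Σw·x = 247009·4220 + 86436·3563 = 1350349448, so x̄ = 1350349448/333445 ≈ 4049.69.
Σw·y = 247009·779 + 86436·553 = 240219119, so ȳ = 240219119/333445 ≈ 720.42.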